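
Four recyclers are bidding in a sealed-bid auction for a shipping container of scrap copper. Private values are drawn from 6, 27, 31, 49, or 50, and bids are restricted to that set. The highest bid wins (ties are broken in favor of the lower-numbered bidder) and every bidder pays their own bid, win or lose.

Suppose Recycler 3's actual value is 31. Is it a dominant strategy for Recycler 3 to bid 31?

No

Consider the case where Recycler 1 bids 6, Recycler 2 bids 6 and Recycler 4 bids 6.
Truthful bid 31: wins, pays 31, utility 31 - 31 = 0.
Bid 27 instead: wins, pays 27, utility 31 - 27 = 4.
Since 4 > 0, bidding 27 is strictly better here, so truthful bidding is not dominant.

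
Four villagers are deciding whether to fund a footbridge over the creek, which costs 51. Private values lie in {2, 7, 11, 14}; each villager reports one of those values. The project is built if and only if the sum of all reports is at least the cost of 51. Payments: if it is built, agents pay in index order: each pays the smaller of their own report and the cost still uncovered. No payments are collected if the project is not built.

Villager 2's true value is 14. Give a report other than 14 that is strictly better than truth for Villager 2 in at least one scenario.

Suppose Villager 1 reports 14, Villager 3 reports 14 and Villager 4 reports 14.
Report 14: project built, pays 14, utility 14 - 14 = 0.
Report 11: project built, pays 11, utility 14 - 11 = 3.
So reporting 11 beats truth here (3 > 0).

11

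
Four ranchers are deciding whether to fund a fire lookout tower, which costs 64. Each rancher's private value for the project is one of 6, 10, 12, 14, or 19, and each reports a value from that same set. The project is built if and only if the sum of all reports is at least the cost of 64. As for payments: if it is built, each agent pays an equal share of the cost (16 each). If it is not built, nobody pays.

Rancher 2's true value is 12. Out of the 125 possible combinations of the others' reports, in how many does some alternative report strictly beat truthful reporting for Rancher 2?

Others report (14, 19, 19): truth gives -4; report 6 gives 0 > -4. Violating.
Others report (19, 14, 19): truth gives -4; report 6 gives 0 > -4. Violating.
Others report (19, 19, 14): truth gives -4; report 6 gives 0 > -4. Violating.
Others report (19, 19, 19): truth gives -4; report 6 gives 0 > -4. Violating.
Others report (6, 6, 6): truth gives 0; no alternative beats it.
Others report (6, 6, 10): truth gives 0; no alternative beats it.
(Checking all 125 profiles: 4 have a profitable deviation, 121 do not.)

4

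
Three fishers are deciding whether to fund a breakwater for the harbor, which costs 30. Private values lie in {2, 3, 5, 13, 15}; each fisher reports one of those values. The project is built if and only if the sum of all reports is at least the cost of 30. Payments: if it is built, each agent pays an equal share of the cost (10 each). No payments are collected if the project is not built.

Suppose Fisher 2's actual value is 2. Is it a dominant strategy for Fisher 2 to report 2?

Yes

Check each profile of the others' reports and compare truth against every alternative report.
Others report (13, 15): truth gives -8, best alternative gives -8.
Others report (15, 13): truth gives -8, best alternative gives -8.
Others report (15, 15): truth gives -8, best alternative gives -8.
Others report (2, 2): truth gives 0, best alternative gives 0.
Others report (2, 3): truth gives 0, best alternative gives 0.
Others report (2, 5): truth gives 0, best alternative gives 0.
(Remaining 19 profiles checked similarly; truth is weakly best in each.)
In every case the truthful report is at least as good as any alternative, so it is a dominant strategy.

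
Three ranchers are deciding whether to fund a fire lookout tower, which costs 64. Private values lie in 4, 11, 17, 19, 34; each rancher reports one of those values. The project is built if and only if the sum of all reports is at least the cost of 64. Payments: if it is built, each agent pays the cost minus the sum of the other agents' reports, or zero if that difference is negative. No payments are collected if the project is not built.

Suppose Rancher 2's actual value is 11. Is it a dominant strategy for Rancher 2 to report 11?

Check each profile of the others' reports and compare truth against every alternative report.
Others report (34, 34): truth gives 11, best alternative gives 11.
Others report (4, 4): truth gives 0, best alternative gives 0.
Others report (4, 11): truth gives 0, best alternative gives 0.
Others report (4, 17): truth gives 0, best alternative gives 0.
Others report (4, 19): truth gives 0, best alternative gives 0.
Others report (4, 34): truth gives 0, best alternative gives 0.
(Remaining 19 profiles checked similarly; truth is weakly best in each.)
In every case the truthful report is at least as good as any alternative, so it is a dominant strategy.

Yes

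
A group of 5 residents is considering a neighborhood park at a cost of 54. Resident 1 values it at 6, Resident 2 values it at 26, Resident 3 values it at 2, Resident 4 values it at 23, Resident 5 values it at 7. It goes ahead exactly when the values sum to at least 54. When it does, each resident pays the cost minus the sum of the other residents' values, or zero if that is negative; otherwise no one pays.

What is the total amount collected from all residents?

Total value 64 ≥ cost 54, so it is built.
Resident 1: others sum to 58; max(0, 54 - 58) = 0.
Resident 2: others sum to 38; max(0, 54 - 38) = 16.
Resident 3: others sum to 62; max(0, 54 - 62) = 0.
Resident 4: others sum to 41; max(0, 54 - 41) = 13.
Resident 5: others sum to 57; max(0, 54 - 57) = 0.
Total collected = 0 + 16 + 0 + 13 + 0 = 29.

29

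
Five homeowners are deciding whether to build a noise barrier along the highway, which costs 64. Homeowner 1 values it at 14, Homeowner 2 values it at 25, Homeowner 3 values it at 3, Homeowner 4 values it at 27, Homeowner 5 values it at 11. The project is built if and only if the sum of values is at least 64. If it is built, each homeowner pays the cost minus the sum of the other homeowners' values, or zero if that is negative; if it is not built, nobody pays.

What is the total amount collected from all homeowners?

Total value 80 ≥ cost 64, so it is built.
Homeowner 1: others sum to 66; max(0, 64 - 66) = 0.
Homeowner 2: others sum to 55; max(0, 64 - 55) = 9.
Homeowner 3: others sum to 77; max(0, 64 - 77) = 0.
Homeowner 4: others sum to 53; max(0, 64 - 53) = 11.
Homeowner 5: others sum to 69; max(0, 64 - 69) = 0.
Total collected = 0 + 9 + 0 + 11 + 0 = 20.

20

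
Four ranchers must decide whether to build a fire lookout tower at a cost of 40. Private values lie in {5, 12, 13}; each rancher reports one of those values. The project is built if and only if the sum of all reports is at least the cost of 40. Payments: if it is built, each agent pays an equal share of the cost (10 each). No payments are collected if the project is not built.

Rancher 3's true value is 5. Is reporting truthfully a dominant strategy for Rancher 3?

Check each profile of the others' reports and compare truth against every alternative report.
Others report (5, 12, 12): truth gives 0, best alternative gives -5.
Others report (5, 12, 13): truth gives 0, best alternative gives -5.
Others report (5, 13, 12): truth gives 0, best alternative gives -5.
Others report (5, 13, 13): truth gives 0, best alternative gives -5.
Others report (12, 5, 12): truth gives 0, best alternative gives -5.
Others report (12, 5, 13): truth gives 0, best alternative gives -5.
(Remaining 21 profiles checked similarly; truth is weakly best in each.)
In every case the truthful report is at least as good as any alternative, so it is a dominant strategy.

Yes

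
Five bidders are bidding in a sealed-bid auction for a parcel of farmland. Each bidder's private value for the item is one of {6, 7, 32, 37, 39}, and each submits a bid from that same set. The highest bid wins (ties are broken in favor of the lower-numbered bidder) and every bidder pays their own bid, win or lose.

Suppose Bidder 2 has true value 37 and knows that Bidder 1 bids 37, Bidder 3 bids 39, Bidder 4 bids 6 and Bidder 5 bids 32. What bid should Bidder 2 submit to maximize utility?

Bid 6: loses but pays 6, utility -6.
Bid 7: loses but pays 7, utility -7.
Bid 32: loses but pays 32, utility -32.
Bid 37: loses but pays 37, utility -37.
Bid 39: wins, pays 39, utility 37 - 39 = -2.
The best choice is 39 with utility -2.

39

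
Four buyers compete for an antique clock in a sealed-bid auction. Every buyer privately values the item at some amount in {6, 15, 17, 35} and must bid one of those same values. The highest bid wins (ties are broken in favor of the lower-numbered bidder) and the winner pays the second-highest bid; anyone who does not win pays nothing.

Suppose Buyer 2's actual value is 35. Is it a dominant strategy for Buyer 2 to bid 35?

Yes

Check each profile of the others' bids and compare truth against every alternative bid.
Others bid (17, 6, 6): truth gives 18, best alternative gives 0.
Others bid (17, 6, 15): truth gives 18, best alternative gives 0.
Others bid (17, 6, 17): truth gives 18, best alternative gives 0.
Others bid (17, 15, 6): truth gives 18, best alternative gives 0.
Others bid (17, 15, 15): truth gives 18, best alternative gives 0.
Others bid (17, 15, 17): truth gives 18, best alternative gives 0.
(Remaining 58 profiles checked similarly; truth is weakly best in each.)
In every case the truthful bid is at least as good as any alternative, so it is a dominant strategy.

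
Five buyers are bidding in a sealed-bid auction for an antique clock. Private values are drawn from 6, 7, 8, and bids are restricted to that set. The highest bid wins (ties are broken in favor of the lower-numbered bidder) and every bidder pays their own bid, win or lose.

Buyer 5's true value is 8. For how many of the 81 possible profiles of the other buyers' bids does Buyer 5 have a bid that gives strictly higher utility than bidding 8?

Others bid (6, 6, 6, 6): truth gives 0; bid 7 gives 1 > 0. Violating.
Others bid (6, 6, 6, 8): truth gives -8; bid 6 gives -6 > -8. Violating.
Others bid (6, 6, 7, 8): truth gives -8; bid 6 gives -6 > -8. Violating.
Others bid (6, 6, 8, 6): truth gives -8; bid 6 gives -6 > -8. Violating.
Others bid (6, 6, 6, 7): truth gives 0; no alternative beats it.
Others bid (6, 6, 7, 6): truth gives 0; no alternative beats it.
(Checking all 81 profiles: 66 have a profitable deviation, 15 do not.)

66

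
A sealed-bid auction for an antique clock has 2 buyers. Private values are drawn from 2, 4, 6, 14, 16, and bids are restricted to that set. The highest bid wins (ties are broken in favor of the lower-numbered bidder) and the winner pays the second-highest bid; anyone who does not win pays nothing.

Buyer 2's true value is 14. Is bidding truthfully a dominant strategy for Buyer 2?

Yes

Check each profile of the others' bids and compare truth against every alternative bid.
Others bid (2): truth gives 12, best alternative gives 12.
Others bid (4): truth gives 10, best alternative gives 10.
Others bid (6): truth gives 8, best alternative gives 8.
Others bid (14): truth gives 0, best alternative gives 0.
Others bid (16): truth gives 0, best alternative gives 0.
In every case the truthful bid is at least as good as any alternative, so it is a dominant strategy.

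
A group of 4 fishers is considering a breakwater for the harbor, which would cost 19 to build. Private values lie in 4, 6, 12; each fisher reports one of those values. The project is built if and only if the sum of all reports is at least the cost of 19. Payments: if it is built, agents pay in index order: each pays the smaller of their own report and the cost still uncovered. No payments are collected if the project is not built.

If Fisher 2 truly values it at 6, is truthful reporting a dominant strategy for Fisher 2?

No

Consider the case where Fisher 1 reports 4, Fisher 3 reports 4 and Fisher 4 reports 12.
Truthful report 6: project built, pays 6, utility 6 - 6 = 0.
Report 4 instead: project built, pays 4, utility 6 - 4 = 2.
Since 2 > 0, reporting 4 is strictly better here, so truthful reporting is not dominant.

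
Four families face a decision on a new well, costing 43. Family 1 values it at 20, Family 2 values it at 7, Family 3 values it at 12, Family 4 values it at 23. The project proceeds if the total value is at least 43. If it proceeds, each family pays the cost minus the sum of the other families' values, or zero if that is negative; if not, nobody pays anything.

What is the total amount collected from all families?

Total value 62 ≥ cost 43, so it is built.
Family 1: others sum to 42; max(0, 43 - 42) = 1.
Family 2: others sum to 55; max(0, 43 - 55) = 0.
Family 3: others sum to 50; max(0, 43 - 50) = 0.
Family 4: others sum to 39; max(0, 43 - 39) = 4.
Total collected = 1 + 0 + 0 + 4 = 5.

5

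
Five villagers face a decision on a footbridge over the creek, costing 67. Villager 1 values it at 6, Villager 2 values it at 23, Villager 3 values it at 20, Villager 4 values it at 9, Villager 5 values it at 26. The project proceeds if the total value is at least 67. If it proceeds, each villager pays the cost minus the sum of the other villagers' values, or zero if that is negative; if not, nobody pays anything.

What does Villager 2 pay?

6

Total value 84 ≥ cost 67, so the project is built.
The other villagers' values sum to 61.
Cost minus that sum is 67 - 61 = 6.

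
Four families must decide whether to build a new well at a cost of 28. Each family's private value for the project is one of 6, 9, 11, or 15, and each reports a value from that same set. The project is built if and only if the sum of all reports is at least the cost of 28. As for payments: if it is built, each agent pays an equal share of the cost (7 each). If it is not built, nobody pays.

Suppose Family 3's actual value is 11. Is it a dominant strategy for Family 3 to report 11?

Yes

Check each profile of the others' reports and compare truth against every alternative report.
Others report (6, 6, 6): truth gives 4, best alternative gives 4.
Others report (6, 6, 9): truth gives 4, best alternative gives 4.
Others report (6, 6, 11): truth gives 4, best alternative gives 4.
Others report (6, 6, 15): truth gives 4, best alternative gives 4.
Others report (6, 9, 6): truth gives 4, best alternative gives 4.
Others report (6, 9, 9): truth gives 4, best alternative gives 4.
(Remaining 58 profiles checked similarly; truth is weakly best in each.)
In every case the truthful report is at least as good as any alternative, so it is a dominant strategy.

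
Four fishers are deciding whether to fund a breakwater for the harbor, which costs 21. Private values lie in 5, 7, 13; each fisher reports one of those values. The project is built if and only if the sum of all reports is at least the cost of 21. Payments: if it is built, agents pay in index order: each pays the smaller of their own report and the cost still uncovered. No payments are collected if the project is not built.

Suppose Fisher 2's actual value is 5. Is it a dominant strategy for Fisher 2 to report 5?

Check each profile of the others' reports and compare truth against every alternative report.
Others report (5, 5, 5): truth gives 0, best alternative gives -2.
Others report (5, 5, 7): truth gives 0, best alternative gives -2.
Others report (5, 5, 13): truth gives 0, best alternative gives -2.
Others report (5, 7, 5): truth gives 0, best alternative gives -2.
Others report (5, 7, 7): truth gives 0, best alternative gives -2.
Others report (5, 7, 13): truth gives 0, best alternative gives -2.
(Remaining 21 profiles checked similarly; truth is weakly best in each.)
In every case the truthful report is at least as good as any alternative, so it is a dominant strategy.

Yes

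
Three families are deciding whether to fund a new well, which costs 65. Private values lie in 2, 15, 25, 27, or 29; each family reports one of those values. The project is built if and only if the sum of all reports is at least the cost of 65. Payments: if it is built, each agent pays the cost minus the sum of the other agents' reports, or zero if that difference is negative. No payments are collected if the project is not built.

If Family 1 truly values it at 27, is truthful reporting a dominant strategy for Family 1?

Check each profile of the others' reports and compare truth against every alternative report.
Others report (29, 29): truth gives 20, best alternative gives 20.
Others report (27, 29): truth gives 18, best alternative gives 18.
Others report (29, 27): truth gives 18, best alternative gives 18.
Others report (25, 29): truth gives 16, best alternative gives 16.
Others report (27, 27): truth gives 16, best alternative gives 16.
Others report (29, 25): truth gives 16, best alternative gives 16.
(Remaining 19 profiles checked similarly; truth is weakly best in each.)
In every case the truthful report is at least as good as any alternative, so it is a dominant strategy.

Yes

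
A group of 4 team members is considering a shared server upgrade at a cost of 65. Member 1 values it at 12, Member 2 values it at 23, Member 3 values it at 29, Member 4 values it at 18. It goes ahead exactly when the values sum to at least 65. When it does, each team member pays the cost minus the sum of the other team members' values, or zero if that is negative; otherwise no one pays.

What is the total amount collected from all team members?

Total value 82 ≥ cost 65, so it is built.
Member 1: others sum to 70; max(0, 65 - 70) = 0.
Member 2: others sum to 59; max(0, 65 - 59) = 6.
Member 3: others sum to 53; max(0, 65 - 53) = 12.
Member 4: others sum to 64; max(0, 65 - 64) = 1.
Total collected = 0 + 6 + 12 + 1 = 19.

19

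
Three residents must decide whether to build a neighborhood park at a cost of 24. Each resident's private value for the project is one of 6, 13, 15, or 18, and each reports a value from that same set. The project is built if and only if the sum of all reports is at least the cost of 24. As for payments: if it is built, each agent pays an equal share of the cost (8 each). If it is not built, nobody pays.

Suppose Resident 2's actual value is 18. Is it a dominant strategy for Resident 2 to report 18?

Yes

Check each profile of the others' reports and compare truth against every alternative report.
Others report (6, 6): truth gives 10, best alternative gives 10.
Others report (6, 13): truth gives 10, best alternative gives 10.
Others report (6, 15): truth gives 10, best alternative gives 10.
Others report (6, 18): truth gives 10, best alternative gives 10.
Others report (13, 6): truth gives 10, best alternative gives 10.
Others report (13, 13): truth gives 10, best alternative gives 10.
(Remaining 10 profiles checked similarly; truth is weakly best in each.)
In every case the truthful report is at least as good as any alternative, so it is a dominant strategy.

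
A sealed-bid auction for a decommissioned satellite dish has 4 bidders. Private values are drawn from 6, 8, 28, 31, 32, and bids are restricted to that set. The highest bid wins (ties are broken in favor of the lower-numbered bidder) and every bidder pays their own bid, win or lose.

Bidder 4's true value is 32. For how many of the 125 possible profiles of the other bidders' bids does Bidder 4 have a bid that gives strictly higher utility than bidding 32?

88

Others bid (6, 6, 6): truth gives 0; bid 8 gives 24 > 0. Violating.
Others bid (6, 6, 8): truth gives 0; bid 28 gives 4 > 0. Violating.
Others bid (6, 6, 28): truth gives 0; bid 31 gives 1 > 0. Violating.
Others bid (6, 6, 32): truth gives -32; bid 6 gives -6 > -32. Violating.
Others bid (6, 6, 31): truth gives 0; no alternative beats it.
Others bid (6, 8, 31): truth gives 0; no alternative beats it.
(Checking all 125 profiles: 88 have a profitable deviation, 37 do not.)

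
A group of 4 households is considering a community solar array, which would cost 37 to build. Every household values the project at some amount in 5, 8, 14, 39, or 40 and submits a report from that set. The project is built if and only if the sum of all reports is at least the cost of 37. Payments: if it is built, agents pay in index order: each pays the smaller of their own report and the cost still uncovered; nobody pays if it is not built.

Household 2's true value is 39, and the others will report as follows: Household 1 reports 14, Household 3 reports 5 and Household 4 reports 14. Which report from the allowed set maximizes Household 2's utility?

Report 5: project built, pays 5, utility 39 - 5 = 34.
Report 8: project built, pays 8, utility 39 - 8 = 31.
Report 14: project built, pays 14, utility 39 - 14 = 25.
Report 39: project built, pays 23, utility 39 - 23 = 16.
Report 40: project built, pays 23, utility 39 - 23 = 16.
The best choice is 5 with utility 34.

5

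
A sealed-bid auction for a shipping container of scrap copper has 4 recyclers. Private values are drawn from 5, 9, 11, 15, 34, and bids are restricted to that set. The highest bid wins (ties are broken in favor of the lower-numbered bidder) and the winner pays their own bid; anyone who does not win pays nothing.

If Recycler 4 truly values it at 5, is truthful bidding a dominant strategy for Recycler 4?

Yes

Check each profile of the others' bids and compare truth against every alternative bid.
Others bid (5, 5, 5): truth gives 0, best alternative gives -4.
Others bid (5, 5, 9): truth gives 0, best alternative gives 0.
Others bid (5, 5, 11): truth gives 0, best alternative gives 0.
Others bid (5, 5, 15): truth gives 0, best alternative gives 0.
Others bid (5, 5, 34): truth gives 0, best alternative gives 0.
Others bid (5, 9, 5): truth gives 0, best alternative gives 0.
(Remaining 119 profiles checked similarly; truth is weakly best in each.)
In every case the truthful bid is at least as good as any alternative, so it is a dominant strategy.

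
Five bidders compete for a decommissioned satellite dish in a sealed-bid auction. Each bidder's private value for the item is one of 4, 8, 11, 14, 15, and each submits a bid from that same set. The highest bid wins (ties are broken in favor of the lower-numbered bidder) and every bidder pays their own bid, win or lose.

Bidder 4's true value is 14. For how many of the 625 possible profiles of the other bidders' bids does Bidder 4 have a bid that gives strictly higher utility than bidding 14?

541

Others bid (4, 4, 4, 4): truth gives 0; bid 8 gives 6 > 0. Violating.
Others bid (4, 4, 4, 8): truth gives 0; bid 8 gives 6 > 0. Violating.
Others bid (4, 4, 4, 11): truth gives 0; bid 11 gives 3 > 0. Violating.
Others bid (4, 4, 4, 15): truth gives -14; bid 15 gives -1 > -14. Violating.
Others bid (4, 4, 4, 14): truth gives 0; no alternative beats it.
Others bid (4, 4, 8, 14): truth gives 0; no alternative beats it.
(Checking all 625 profiles: 541 have a profitable deviation, 84 do not.)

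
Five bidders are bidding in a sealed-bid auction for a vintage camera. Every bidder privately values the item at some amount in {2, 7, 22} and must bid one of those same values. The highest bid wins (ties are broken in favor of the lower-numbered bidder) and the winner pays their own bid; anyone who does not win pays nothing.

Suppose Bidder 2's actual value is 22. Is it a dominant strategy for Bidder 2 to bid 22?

Consider the case where Bidder 1 bids 2, Bidder 3 bids 2, Bidder 4 bids 2 and Bidder 5 bids 2.
Truthful bid 22: wins, pays 22, utility 22 - 22 = 0.
Bid 7 instead: wins, pays 7, utility 22 - 7 = 15.
Since 15 > 0, bidding 7 is strictly better here, so truthful bidding is not dominant.

No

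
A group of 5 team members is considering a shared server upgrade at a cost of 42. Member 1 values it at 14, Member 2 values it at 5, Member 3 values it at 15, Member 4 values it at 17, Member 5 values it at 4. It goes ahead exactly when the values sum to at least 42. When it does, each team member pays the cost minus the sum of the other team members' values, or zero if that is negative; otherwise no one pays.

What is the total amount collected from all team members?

Total value 55 ≥ cost 42, so it is built.
Member 1: others sum to 41; max(0, 42 - 41) = 1.
Member 2: others sum to 50; max(0, 42 - 50) = 0.
Member 3: others sum to 40; max(0, 42 - 40) = 2.
Member 4: others sum to 38; max(0, 42 - 38) = 4.
Member 5: others sum to 51; max(0, 42 - 51) = 0.
Total collected = 1 + 0 + 2 + 4 + 0 = 7.

7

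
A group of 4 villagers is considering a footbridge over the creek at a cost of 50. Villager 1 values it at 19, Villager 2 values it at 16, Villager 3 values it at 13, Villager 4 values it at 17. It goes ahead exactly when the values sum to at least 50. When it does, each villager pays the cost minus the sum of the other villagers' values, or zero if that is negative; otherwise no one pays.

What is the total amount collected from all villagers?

7

Total value 65 ≥ cost 50, so it is built.
Villager 1: others sum to 46; max(0, 50 - 46) = 4.
Villager 2: others sum to 49; max(0, 50 - 49) = 1.
Villager 3: others sum to 52; max(0, 50 - 52) = 0.
Villager 4: others sum to 48; max(0, 50 - 48) = 2.
Total collected = 4 + 1 + 0 + 2 = 7.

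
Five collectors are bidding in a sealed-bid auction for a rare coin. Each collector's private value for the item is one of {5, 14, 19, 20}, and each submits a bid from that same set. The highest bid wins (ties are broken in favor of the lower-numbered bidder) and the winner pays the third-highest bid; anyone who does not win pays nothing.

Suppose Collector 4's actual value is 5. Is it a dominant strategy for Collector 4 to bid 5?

Check each profile of the others' bids and compare truth against every alternative bid.
Others bid (5, 5, 5, 5): truth gives 0, best alternative gives 0.
Others bid (5, 5, 5, 14): truth gives 0, best alternative gives 0.
Others bid (5, 5, 5, 19): truth gives 0, best alternative gives 0.
Others bid (5, 5, 5, 20): truth gives 0, best alternative gives 0.
Others bid (5, 5, 14, 5): truth gives 0, best alternative gives 0.
Others bid (5, 5, 14, 14): truth gives 0, best alternative gives 0.
(Remaining 250 profiles checked similarly; truth is weakly best in each.)
In every case the truthful bid is at least as good as any alternative, so it is a dominant strategy.

Yes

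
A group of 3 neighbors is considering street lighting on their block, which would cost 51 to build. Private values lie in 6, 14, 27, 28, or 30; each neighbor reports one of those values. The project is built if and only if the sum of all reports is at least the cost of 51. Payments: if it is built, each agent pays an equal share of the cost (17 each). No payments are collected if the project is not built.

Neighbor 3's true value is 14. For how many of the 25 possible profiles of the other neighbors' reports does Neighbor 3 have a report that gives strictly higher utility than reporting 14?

Others report (14, 27): truth gives -3; report 6 gives 0 > -3. Violating.
Others report (14, 28): truth gives -3; report 6 gives 0 > -3. Violating.
Others report (14, 30): truth gives -3; report 6 gives 0 > -3. Violating.
Others report (27, 14): truth gives -3; report 6 gives 0 > -3. Violating.
Others report (6, 6): truth gives 0; no alternative beats it.
Others report (6, 14): truth gives 0; no alternative beats it.
(Checking all 25 profiles: 6 have a profitable deviation, 19 do not.)

6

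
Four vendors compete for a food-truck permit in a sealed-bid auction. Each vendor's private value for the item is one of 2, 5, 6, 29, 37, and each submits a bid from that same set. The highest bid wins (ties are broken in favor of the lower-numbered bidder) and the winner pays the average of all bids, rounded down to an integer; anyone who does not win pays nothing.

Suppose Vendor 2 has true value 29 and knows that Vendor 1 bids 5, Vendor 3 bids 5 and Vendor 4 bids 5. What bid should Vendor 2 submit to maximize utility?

Bid 2: loses, pays 0, utility 0.
Bid 5: loses, pays 0, utility 0.
Bid 6: wins, pays 5, utility 29 - 5 = 24.
Bid 29: wins, pays 11, utility 29 - 11 = 18.
Bid 37: wins, pays 13, utility 29 - 13 = 16.
The best choice is 6 with utility 24.

6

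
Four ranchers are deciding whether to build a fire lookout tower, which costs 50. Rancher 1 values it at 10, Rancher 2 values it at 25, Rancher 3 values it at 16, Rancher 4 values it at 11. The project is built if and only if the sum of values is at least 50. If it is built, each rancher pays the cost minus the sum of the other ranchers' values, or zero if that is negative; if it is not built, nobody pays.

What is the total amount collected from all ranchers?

Total value 62 ≥ cost 50, so it is built.
Rancher 1: others sum to 52; max(0, 50 - 52) = 0.
Rancher 2: others sum to 37; max(0, 50 - 37) = 13.
Rancher 3: others sum to 46; max(0, 50 - 46) = 4.
Rancher 4: others sum to 51; max(0, 50 - 51) = 0.
Total collected = 0 + 13 + 4 + 0 = 17.

17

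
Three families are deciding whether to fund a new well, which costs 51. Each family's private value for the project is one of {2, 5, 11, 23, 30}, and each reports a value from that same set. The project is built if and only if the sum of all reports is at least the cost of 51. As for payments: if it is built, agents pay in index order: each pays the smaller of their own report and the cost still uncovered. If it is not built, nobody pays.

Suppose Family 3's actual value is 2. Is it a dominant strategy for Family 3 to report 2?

Yes

Check each profile of the others' reports and compare truth against every alternative report.
Others report (23, 23): truth gives 0, best alternative gives -3.
Others report (23, 30): truth gives 2, best alternative gives 2.
Others report (30, 23): truth gives 2, best alternative gives 2.
Others report (30, 30): truth gives 2, best alternative gives 2.
Others report (2, 2): truth gives 0, best alternative gives 0.
Others report (2, 5): truth gives 0, best alternative gives 0.
(Remaining 19 profiles checked similarly; truth is weakly best in each.)
In every case the truthful report is at least as good as any alternative, so it is a dominant strategy.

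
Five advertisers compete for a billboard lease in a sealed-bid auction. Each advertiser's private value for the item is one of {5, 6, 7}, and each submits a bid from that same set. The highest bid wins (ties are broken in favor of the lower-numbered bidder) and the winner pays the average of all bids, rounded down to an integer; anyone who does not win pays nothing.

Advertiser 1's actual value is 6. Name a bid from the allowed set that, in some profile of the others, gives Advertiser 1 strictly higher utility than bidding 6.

7

Suppose Advertiser 2 bids 5, Advertiser 3 bids 5, Advertiser 4 bids 5 and Advertiser 5 bids 7.
Bid 6: loses, pays 0, utility 0.
Bid 7: wins, pays 5, utility 6 - 5 = 1.
So bidding 7 beats truth here (1 > 0).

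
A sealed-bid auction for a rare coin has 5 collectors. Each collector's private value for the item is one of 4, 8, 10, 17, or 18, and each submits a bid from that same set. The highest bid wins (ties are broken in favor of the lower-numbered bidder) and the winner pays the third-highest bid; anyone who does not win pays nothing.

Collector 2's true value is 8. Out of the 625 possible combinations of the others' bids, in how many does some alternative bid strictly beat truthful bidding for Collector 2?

Others bid (4, 4, 4, 10): truth gives 0; bid 10 gives 4 > 0. Violating.
Others bid (4, 4, 4, 17): truth gives 0; bid 17 gives 4 > 0. Violating.
Others bid (4, 4, 4, 18): truth gives 0; bid 18 gives 4 > 0. Violating.
Others bid (4, 4, 10, 4): truth gives 0; bid 10 gives 4 > 0. Violating.
Others bid (4, 4, 4, 4): truth gives 4; no alternative beats it.
Others bid (4, 4, 4, 8): truth gives 4; no alternative beats it.
(Checking all 625 profiles: 12 have a profitable deviation, 613 do not.)

12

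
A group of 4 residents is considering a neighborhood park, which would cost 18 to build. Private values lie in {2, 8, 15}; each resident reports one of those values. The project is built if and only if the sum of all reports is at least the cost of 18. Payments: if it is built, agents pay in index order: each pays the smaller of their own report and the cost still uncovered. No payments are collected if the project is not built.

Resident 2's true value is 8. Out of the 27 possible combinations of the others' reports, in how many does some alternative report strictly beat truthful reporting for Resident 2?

23

Others report (2, 2, 15): truth gives 0; report 2 gives 6 > 0. Violating.
Others report (2, 8, 8): truth gives 0; report 2 gives 6 > 0. Violating.
Others report (2, 8, 15): truth gives 0; report 2 gives 6 > 0. Violating.
Others report (2, 15, 2): truth gives 0; report 2 gives 6 > 0. Violating.
Others report (2, 2, 2): truth gives 0; no alternative beats it.
Others report (2, 2, 8): truth gives 0; no alternative beats it.
(Checking all 27 profiles: 23 have a profitable deviation, 4 do not.)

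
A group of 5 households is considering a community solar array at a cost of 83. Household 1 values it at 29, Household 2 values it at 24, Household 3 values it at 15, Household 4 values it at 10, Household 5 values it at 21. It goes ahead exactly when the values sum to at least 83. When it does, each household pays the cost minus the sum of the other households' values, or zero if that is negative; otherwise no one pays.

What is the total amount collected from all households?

26

Total value 99 ≥ cost 83, so it is built.
Household 1: others sum to 70; max(0, 83 - 70) = 13.
Household 2: others sum to 75; max(0, 83 - 75) = 8.
Household 3: others sum to 84; max(0, 83 - 84) = 0.
Household 4: others sum to 89; max(0, 83 - 89) = 0.
Household 5: others sum to 78; max(0, 83 - 78) = 5.
Total collected = 13 + 8 + 0 + 0 + 5 = 26.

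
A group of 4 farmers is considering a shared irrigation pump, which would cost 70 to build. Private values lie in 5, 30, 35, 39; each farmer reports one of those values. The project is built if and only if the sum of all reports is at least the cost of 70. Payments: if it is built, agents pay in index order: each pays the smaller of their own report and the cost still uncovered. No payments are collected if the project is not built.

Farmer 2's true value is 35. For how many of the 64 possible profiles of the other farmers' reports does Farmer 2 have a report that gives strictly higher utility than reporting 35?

63

Others report (5, 5, 30): truth gives 0; report 30 gives 5 > 0. Violating.
Others report (5, 5, 35): truth gives 0; report 30 gives 5 > 0. Violating.
Others report (5, 5, 39): truth gives 0; report 30 gives 5 > 0. Violating.
Others report (5, 30, 5): truth gives 0; report 30 gives 5 > 0. Violating.
Others report (5, 5, 5): truth gives 0; no alternative beats it.
(Checking all 64 profiles: 63 have a profitable deviation, 1 does not.)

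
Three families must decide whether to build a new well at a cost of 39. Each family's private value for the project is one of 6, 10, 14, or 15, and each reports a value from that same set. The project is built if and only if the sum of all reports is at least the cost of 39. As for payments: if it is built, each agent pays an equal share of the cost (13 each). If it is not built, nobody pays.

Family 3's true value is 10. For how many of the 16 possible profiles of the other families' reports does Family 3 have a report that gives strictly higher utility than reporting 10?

3

Others report (14, 15): truth gives -3; report 6 gives 0 > -3. Violating.
Others report (15, 14): truth gives -3; report 6 gives 0 > -3. Violating.
Others report (15, 15): truth gives -3; report 6 gives 0 > -3. Violating.
Others report (6, 6): truth gives 0; no alternative beats it.
Others report (6, 10): truth gives 0; no alternative beats it.
(Checking all 16 profiles: 3 have a profitable deviation, 13 do not.)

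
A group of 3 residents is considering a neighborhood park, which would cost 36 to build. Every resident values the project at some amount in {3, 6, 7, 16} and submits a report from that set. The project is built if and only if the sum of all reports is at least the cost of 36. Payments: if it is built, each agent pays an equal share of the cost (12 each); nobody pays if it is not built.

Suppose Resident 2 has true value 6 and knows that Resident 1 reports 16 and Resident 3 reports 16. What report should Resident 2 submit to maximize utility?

3

Report 3: project not built, utility 0.
Report 6: project built, pays 12, utility 6 - 12 = -6.
Report 7: project built, pays 12, utility 6 - 12 = -6.
Report 16: project built, pays 12, utility 6 - 12 = -6.
The best choice is 3 with utility 0.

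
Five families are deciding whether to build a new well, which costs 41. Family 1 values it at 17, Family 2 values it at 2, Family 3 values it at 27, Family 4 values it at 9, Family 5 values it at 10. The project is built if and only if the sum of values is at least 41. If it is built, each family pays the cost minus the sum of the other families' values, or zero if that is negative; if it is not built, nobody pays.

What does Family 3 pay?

Total value 65 ≥ cost 41, so the project is built.
The other families' values sum to 38.
Cost minus that sum is 41 - 38 = 3.

3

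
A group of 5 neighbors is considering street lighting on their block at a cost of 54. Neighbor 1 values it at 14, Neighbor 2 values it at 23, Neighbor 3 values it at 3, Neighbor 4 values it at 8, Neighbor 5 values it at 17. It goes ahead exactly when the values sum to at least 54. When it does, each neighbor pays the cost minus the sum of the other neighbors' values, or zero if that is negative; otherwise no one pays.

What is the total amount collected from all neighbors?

21

Total value 65 ≥ cost 54, so it is built.
Neighbor 1: others sum to 51; max(0, 54 - 51) = 3.
Neighbor 2: others sum to 42; max(0, 54 - 42) = 12.
Neighbor 3: others sum to 62; max(0, 54 - 62) = 0.
Neighbor 4: others sum to 57; max(0, 54 - 57) = 0.
Neighbor 5: others sum to 48; max(0, 54 - 48) = 6.
Total collected = 3 + 12 + 0 + 0 + 6 = 21.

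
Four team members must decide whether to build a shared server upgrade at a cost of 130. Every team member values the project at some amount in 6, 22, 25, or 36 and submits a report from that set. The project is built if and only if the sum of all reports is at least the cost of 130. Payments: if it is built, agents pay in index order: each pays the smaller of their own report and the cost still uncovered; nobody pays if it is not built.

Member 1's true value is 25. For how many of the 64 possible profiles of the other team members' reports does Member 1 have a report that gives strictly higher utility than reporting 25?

1

Others report (36, 36, 36): truth gives 0; report 22 gives 3 > 0. Violating.
Others report (6, 6, 6): truth gives 0; no alternative beats it.
Others report (6, 6, 22): truth gives 0; no alternative beats it.
(Checking all 64 profiles: 1 has a profitable deviation, 63 do not.)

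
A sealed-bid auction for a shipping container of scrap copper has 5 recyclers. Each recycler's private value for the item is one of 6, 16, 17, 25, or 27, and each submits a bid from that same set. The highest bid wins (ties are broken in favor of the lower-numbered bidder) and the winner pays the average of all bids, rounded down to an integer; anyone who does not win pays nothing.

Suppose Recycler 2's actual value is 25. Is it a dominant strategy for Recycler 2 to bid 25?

No

Consider the case where Recycler 1 bids 6, Recycler 3 bids 6, Recycler 4 bids 6 and Recycler 5 bids 6.
Truthful bid 25: wins, pays 9, utility 25 - 9 = 16.
Bid 16 instead: wins, pays 8, utility 25 - 8 = 17.
Since 17 > 16, bidding 16 is strictly better here, so truthful bidding is not dominant.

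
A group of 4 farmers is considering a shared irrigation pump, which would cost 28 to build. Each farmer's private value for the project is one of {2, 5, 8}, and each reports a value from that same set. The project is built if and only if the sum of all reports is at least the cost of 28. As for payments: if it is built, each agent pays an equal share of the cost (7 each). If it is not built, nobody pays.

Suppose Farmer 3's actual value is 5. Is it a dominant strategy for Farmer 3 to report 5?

Consider the case where Farmer 1 reports 8, Farmer 2 reports 8 and Farmer 4 reports 8.
Truthful report 5: project built, pays 7, utility 5 - 7 = -2.
Report 2 instead: project not built, utility 0.
Since 0 > -2, reporting 2 is strictly better here, so truthful reporting is not dominant.

No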